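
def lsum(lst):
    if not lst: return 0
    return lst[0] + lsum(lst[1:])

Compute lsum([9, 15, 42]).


lsum([9, 15, 42]) = 9 + lsum([15, 42])
lsum([15, 42]) = 15 + lsum([42])
lsum([42]) = 42 + lsum([])
lsum([]) = 0  (base case)
Total: 9 + 15 + 42 + 0 = 66

66


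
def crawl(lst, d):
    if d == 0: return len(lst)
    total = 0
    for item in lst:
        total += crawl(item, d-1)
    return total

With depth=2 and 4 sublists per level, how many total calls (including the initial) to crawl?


At depth 0 (root): 1 call
At depth 1: each of 1 parents calls crawl on 4 children = 4 calls
At depth 2: each of 4 parents calls crawl on 4 children = 16 calls
Total: 1 + 4 + 16 = 21

21


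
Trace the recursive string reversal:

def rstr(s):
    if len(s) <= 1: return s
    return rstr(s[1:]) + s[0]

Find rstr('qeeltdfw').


rstr('qeeltdfw') = rstr('eeltdfw') + 'q'
rstr('eeltdfw') = rstr('eltdfw') + 'e'
rstr('eltdfw') = rstr('ltdfw') + 'e'
rstr('ltdfw') = rstr('tdfw') + 'l'
rstr('tdfw') = rstr('dfw') + 't'
rstr('dfw') = rstr('fw') + 'd'
rstr('fw') = rstr('w') + 'f'
rstr('w') = 'w'  (base case)
Concatenating: 'w' + 'f' + 'd' + 't' + 'l' + 'e' + 'e' + 'q' = 'wfdtleeq'

wfdtleeq


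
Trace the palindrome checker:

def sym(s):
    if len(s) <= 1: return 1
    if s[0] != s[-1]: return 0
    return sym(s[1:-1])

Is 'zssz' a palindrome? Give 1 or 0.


sym('zssz'): s[0]='z' == s[-1]='z' -> check sym('ss')
sym('ss'): s[0]='s' == s[-1]='s' -> check sym('')
sym(''): len <= 1 -> return 1  (base case)
Result: 1 (palindrome)

1


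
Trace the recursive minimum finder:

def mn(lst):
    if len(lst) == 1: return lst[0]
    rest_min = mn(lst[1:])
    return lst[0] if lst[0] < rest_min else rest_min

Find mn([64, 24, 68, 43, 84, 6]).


mn([64, 24, 68, 43, 84, 6]): compare 64 with mn([24, 68, 43, 84, 6])
mn([24, 68, 43, 84, 6]): compare 24 with mn([68, 43, 84, 6])
mn([68, 43, 84, 6]): compare 68 with mn([43, 84, 6])
mn([43, 84, 6]): compare 43 with mn([84, 6])
mn([84, 6]): compare 84 with mn([6])
mn([6]) = 6  (base case)
Compare 84 with 6 -> 6
Compare 43 with 6 -> 6
Compare 68 with 6 -> 6
Compare 24 with 6 -> 6
Compare 64 with 6 -> 6

6


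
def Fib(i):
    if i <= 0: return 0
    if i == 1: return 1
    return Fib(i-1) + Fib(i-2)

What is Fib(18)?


Computing Fib(18) bottom-up:
Fib(0) = 0
Fib(1) = 1
Fib(2) = Fib(1) + Fib(0) = 1 + 0 = 1
Fib(3) = Fib(2) + Fib(1) = 1 + 1 = 2
Fib(4) = Fib(3) + Fib(2) = 2 + 1 = 3
Fib(5) = Fib(4) + Fib(3) = 3 + 2 = 5
Fib(6) = Fib(5) + Fib(4) = 5 + 3 = 8
Fib(7) = Fib(6) + Fib(5) = 8 + 5 = 13
Fib(8) = Fib(7) + Fib(6) = 13 + 8 = 21
Fib(9) = Fib(8) + Fib(7) = 21 + 13 = 34
Fib(10) = Fib(9) + Fib(8) = 34 + 21 = 55
Fib(11) = Fib(10) + Fib(9) = 55 + 34 = 89
Fib(12) = Fib(11) + Fib(10) = 89 + 55 = 144
Fib(13) = Fib(12) + Fib(11) = 144 + 89 = 233
Fib(14) = Fib(13) + Fib(12) = 233 + 144 = 377
Fib(15) = Fib(14) + Fib(13) = 377 + 233 = 610
Fib(16) = Fib(15) + Fib(14) = 610 + 377 = 987
Fib(17) = Fib(16) + Fib(15) = 987 + 610 = 1597
Fib(18) = Fib(17) + Fib(16) = 1597 + 987 = 2584

2584


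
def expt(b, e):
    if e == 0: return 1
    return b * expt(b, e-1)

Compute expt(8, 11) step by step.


expt(8, 11)
= 8 * expt(8, 10)
= 8 * 8 * expt(8, 9)
= 8 * 8 * 8 * expt(8, 8)
= 8 * 8 * 8 * 8 * expt(8, 7)
= 8 * 8 * 8 * 8 * 8 * expt(8, 6)
= 8 * 8 * 8 * 8 * 8 * 8 * expt(8, 5)
= 8 * 8 * 8 * 8 * 8 * 8 * 8 * expt(8, 4)
= 8 * 8 * 8 * 8 * 8 * 8 * 8 * 8 * expt(8, 3)
= 8 * 8 * 8 * 8 * 8 * 8 * 8 * 8 * 8 * expt(8, 2)
= 8 * 8 * 8 * 8 * 8 * 8 * 8 * 8 * 8 * 8 * expt(8, 1)
= 8 * 8 * 8 * 8 * 8 * 8 * 8 * 8 * 8 * 8 * 8 * expt(8, 0)
= 8 * 8 * 8 * 8 * 8 * 8 * 8 * 8 * 8 * 8 * 8 * 1
= 8589934592

8589934592


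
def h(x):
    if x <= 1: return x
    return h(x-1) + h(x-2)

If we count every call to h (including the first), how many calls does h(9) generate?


Let C(n) = total calls for h(n)
C(0) = 1, C(1) = 1
C(2) = 1 + C(1) + C(0) = 1 + 1 + 1 = 3
C(3) = 1 + C(2) + C(1) = 1 + 3 + 1 = 5
C(4) = 1 + C(3) + C(2) = 1 + 5 + 3 = 9
C(5) = 1 + C(4) + C(3) = 1 + 9 + 5 = 15
C(6) = 1 + C(5) + C(4) = 1 + 15 + 9 = 25
C(7) = 1 + C(6) + C(5) = 1 + 25 + 15 = 41
C(8) = 1 + C(7) + C(6) = 1 + 41 + 25 = 67
C(9) = 1 + C(8) + C(7) = 1 + 67 + 41 = 109

109


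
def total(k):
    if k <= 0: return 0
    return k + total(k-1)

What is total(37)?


total(37)
= 37 + 36 + 35 + 34 + 33 + 32 + 31 + 30 + 29 + 28 + 27 + 26 + 25 + 24 + 23 + 22 + 21 + 20 + 19 + 18 + 17 + 16 + 15 + 14 + 13 + 12 + 11 + 10 + 9 + 8 + 7 + 6 + 5 + 4 + 3 + 2 + 1 + total(0)
= 37 + 36 + 35 + 34 + 33 + 32 + 31 + 30 + 29 + 28 + 27 + 26 + 25 + 24 + 23 + 22 + 21 + 20 + 19 + 18 + 17 + 16 + 15 + 14 + 13 + 12 + 11 + 10 + 9 + 8 + 7 + 6 + 5 + 4 + 3 + 2 + 1 + 0
= 703

703


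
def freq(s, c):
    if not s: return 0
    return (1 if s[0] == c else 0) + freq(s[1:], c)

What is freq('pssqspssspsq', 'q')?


s[0]='p' != 'q' -> 0
s[0]='s' != 'q' -> 0
s[0]='s' != 'q' -> 0
s[0]='q' == 'q' -> 1
s[0]='s' != 'q' -> 0
s[0]='p' != 'q' -> 0
s[0]='s' != 'q' -> 0
s[0]='s' != 'q' -> 0
s[0]='s' != 'q' -> 0
s[0]='p' != 'q' -> 0
s[0]='s' != 'q' -> 0
s[0]='q' == 'q' -> 1
Sum: 0 + 0 + 0 + 1 + 0 + 0 + 0 + 0 + 0 + 0 + 0 + 1 = 2

2


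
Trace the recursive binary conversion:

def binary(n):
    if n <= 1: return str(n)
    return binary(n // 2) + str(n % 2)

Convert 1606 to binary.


binary(1606) = binary(803) + '0'
binary(803) = binary(401) + '1'
binary(401) = binary(200) + '1'
binary(200) = binary(100) + '0'
binary(100) = binary(50) + '0'
binary(50) = binary(25) + '0'
binary(25) = binary(12) + '1'
binary(12) = binary(6) + '0'
binary(6) = binary(3) + '0'
binary(3) = binary(1) + '1'
binary(1) = '1'  (base case)
Concatenating: '1' + '1' + '0' + '0' + '1' + '0' + '0' + '0' + '1' + '1' + '0' = '11001000110'

11001000110


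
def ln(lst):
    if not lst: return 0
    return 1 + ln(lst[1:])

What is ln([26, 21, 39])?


ln([26, 21, 39]) = 1 + ln([21, 39])
ln([21, 39]) = 1 + ln([39])
ln([39]) = 1 + ln([])
ln([]) = 0  (base case)
Unwinding: 1 + 1 + 1 + 0 = 3

3


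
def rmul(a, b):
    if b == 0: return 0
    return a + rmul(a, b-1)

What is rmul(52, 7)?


rmul(52, 7) = 52 + rmul(52, 6)
rmul(52, 6) = 52 + rmul(52, 5)
rmul(52, 5) = 52 + rmul(52, 4)
rmul(52, 4) = 52 + rmul(52, 3)
rmul(52, 3) = 52 + rmul(52, 2)
rmul(52, 2) = 52 + rmul(52, 1)
rmul(52, 1) = 52 + rmul(52, 0)
rmul(52, 0) = 0  (base case)
Total: 52 + 52 + 52 + 52 + 52 + 52 + 52 + 0 = 364

364


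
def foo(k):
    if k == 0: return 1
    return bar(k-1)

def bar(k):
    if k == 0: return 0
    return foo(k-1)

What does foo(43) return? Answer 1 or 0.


foo(43) = bar(42)
bar(42) = foo(41)
foo(41) = bar(40)
bar(40) = foo(39)
foo(39) = bar(38)
bar(38) = foo(37)
foo(37) = bar(36)
bar(36) = foo(35)
foo(35) = bar(34)
bar(34) = foo(33)
foo(33) = bar(32)
bar(32) = foo(31)
foo(31) = bar(30)
bar(30) = foo(29)
foo(29) = bar(28)
bar(28) = foo(27)
foo(27) = bar(26)
bar(26) = foo(25)
foo(25) = bar(24)
bar(24) = foo(23)
foo(23) = bar(22)
bar(22) = foo(21)
foo(21) = bar(20)
bar(20) = foo(19)
foo(19) = bar(18)
bar(18) = foo(17)
foo(17) = bar(16)
bar(16) = foo(15)
foo(15) = bar(14)
bar(14) = foo(13)
foo(13) = bar(12)
bar(12) = foo(11)
foo(11) = bar(10)
bar(10) = foo(9)
foo(9) = bar(8)
bar(8) = foo(7)
foo(7) = bar(6)
bar(6) = foo(5)
foo(5) = bar(4)
bar(4) = foo(3)
foo(3) = bar(2)
bar(2) = foo(1)
foo(1) = bar(0)
bar(0) = 0  (base case)
Result: 0

0


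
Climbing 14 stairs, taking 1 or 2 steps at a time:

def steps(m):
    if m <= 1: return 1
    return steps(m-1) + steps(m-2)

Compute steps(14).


Building up from base cases:
steps(0) = 1
steps(1) = 1
steps(2) = steps(1) + steps(0) = 1 + 1 = 2
steps(3) = steps(2) + steps(1) = 2 + 1 = 3
steps(4) = steps(3) + steps(2) = 3 + 2 = 5
steps(5) = steps(4) + steps(3) = 5 + 3 = 8
steps(6) = steps(5) + steps(4) = 8 + 5 = 13
steps(7) = steps(6) + steps(5) = 13 + 8 = 21
steps(8) = steps(7) + steps(6) = 21 + 13 = 34
steps(9) = steps(8) + steps(7) = 34 + 21 = 55
steps(10) = steps(9) + steps(8) = 55 + 34 = 89
steps(11) = steps(10) + steps(9) = 89 + 55 = 144
steps(12) = steps(11) + steps(10) = 144 + 89 = 233
steps(13) = steps(12) + steps(11) = 233 + 144 = 377
steps(14) = steps(13) + steps(12) = 377 + 233 = 610

610


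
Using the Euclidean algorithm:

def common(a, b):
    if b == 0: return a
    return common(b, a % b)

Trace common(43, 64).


common(43, 64) = common(64, 43)
common(64, 43) = common(43, 21)
common(43, 21) = common(21, 1)
common(21, 1) = common(1, 0)
common(1, 0) = 1  (base case)

1


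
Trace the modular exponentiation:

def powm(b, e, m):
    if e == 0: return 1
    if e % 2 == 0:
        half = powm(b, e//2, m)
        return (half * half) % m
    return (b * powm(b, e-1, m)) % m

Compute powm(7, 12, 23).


powm(7, 12, 23): e is even, compute powm(7, 6, 23)
  powm(7, 6, 23): e is even, compute powm(7, 3, 23)
    powm(7, 3, 23): e is odd, compute powm(7, 2, 23)
      powm(7, 2, 23): e is even, compute powm(7, 1, 23)
        powm(7, 1, 23): e is odd, compute powm(7, 0, 23)
          powm(7, 0, 23) = 1
        (7 * 1) % 23 = 7
      half=7, (7*7) % 23 = 3
    (7 * 3) % 23 = 21
  half=21, (21*21) % 23 = 4
half=4, (4*4) % 23 = 16

16


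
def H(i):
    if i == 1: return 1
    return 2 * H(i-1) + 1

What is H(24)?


H(24) = 2 * H(23) + 1
H(23) = 2 * H(22) + 1
H(22) = 2 * H(21) + 1
H(21) = 2 * H(20) + 1
H(20) = 2 * H(19) + 1
H(19) = 2 * H(18) + 1
H(18) = 2 * H(17) + 1
H(17) = 2 * H(16) + 1
H(16) = 2 * H(15) + 1
H(15) = 2 * H(14) + 1
H(14) = 2 * H(13) + 1
H(13) = 2 * H(12) + 1
H(12) = 2 * H(11) + 1
H(11) = 2 * H(10) + 1
H(10) = 2 * H(9) + 1
H(9) = 2 * H(8) + 1
H(8) = 2 * H(7) + 1
H(7) = 2 * H(6) + 1
H(6) = 2 * H(5) + 1
H(5) = 2 * H(4) + 1
H(4) = 2 * H(3) + 1
H(3) = 2 * H(2) + 1
H(2) = 2 * H(1) + 1
H(1) = 1  (base case)
H(2) = 2 * 1 + 1 = 3
H(3) = 2 * 3 + 1 = 7
H(4) = 2 * 7 + 1 = 15
H(5) = 2 * 15 + 1 = 31
H(6) = 2 * 31 + 1 = 63
H(7) = 2 * 63 + 1 = 127
H(8) = 2 * 127 + 1 = 255
H(9) = 2 * 255 + 1 = 511
H(10) = 2 * 511 + 1 = 1023
H(11) = 2 * 1023 + 1 = 2047
H(12) = 2 * 2047 + 1 = 4095
H(13) = 2 * 4095 + 1 = 8191
H(14) = 2 * 8191 + 1 = 16383
H(15) = 2 * 16383 + 1 = 32767
H(16) = 2 * 32767 + 1 = 65535
H(17) = 2 * 65535 + 1 = 131071
H(18) = 2 * 131071 + 1 = 262143
H(19) = 2 * 262143 + 1 = 524287
H(20) = 2 * 524287 + 1 = 1048575
H(21) = 2 * 1048575 + 1 = 2097151
H(22) = 2 * 2097151 + 1 = 4194303
H(23) = 2 * 4194303 + 1 = 8388607
H(24) = 2 * 8388607 + 1 = 16777215

16777215


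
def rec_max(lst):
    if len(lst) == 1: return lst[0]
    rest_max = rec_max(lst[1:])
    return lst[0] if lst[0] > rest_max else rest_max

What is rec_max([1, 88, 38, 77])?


rec_max([1, 88, 38, 77]): compare 1 with rec_max([88, 38, 77])
rec_max([88, 38, 77]): compare 88 with rec_max([38, 77])
rec_max([38, 77]): compare 38 with rec_max([77])
rec_max([77]) = 77  (base case)
Compare 38 with 77 -> 77
Compare 88 with 77 -> 88
Compare 1 with 88 -> 88

88


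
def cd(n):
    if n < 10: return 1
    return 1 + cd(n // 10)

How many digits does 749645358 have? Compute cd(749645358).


cd(749645358) = 1 + cd(74964535)
cd(74964535) = 1 + cd(7496453)
cd(7496453) = 1 + cd(749645)
cd(749645) = 1 + cd(74964)
cd(74964) = 1 + cd(7496)
cd(7496) = 1 + cd(749)
cd(749) = 1 + cd(74)
cd(74) = 1 + cd(7)
cd(7) = 1  (base case: 7 < 10)
Unwinding: 1 + 1 + 1 + 1 + 1 + 1 + 1 + 1 + 1 = 9

9


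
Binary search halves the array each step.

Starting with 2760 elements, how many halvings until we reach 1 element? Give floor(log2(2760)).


2760 / 2 = 1380
1380 / 2 = 690
690 / 2 = 345
345 / 2 = 172
172 / 2 = 86
86 / 2 = 43
43 / 2 = 21
21 / 2 = 10
10 / 2 = 5
5 / 2 = 2
2 / 2 = 1
Reached 1 after 11 halvings

11


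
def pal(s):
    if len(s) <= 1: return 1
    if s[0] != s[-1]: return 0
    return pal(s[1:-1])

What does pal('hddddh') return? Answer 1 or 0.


pal('hddddh'): s[0]='h' == s[-1]='h' -> check pal('dddd')
pal('dddd'): s[0]='d' == s[-1]='d' -> check pal('dd')
pal('dd'): s[0]='d' == s[-1]='d' -> check pal('')
pal(''): len <= 1 -> return 1  (base case)
Result: 1 (palindrome)

1


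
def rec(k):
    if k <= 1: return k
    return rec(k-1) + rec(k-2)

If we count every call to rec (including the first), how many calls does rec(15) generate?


Let C(n) = total calls for rec(n)
C(0) = 1, C(1) = 1
C(2) = 1 + C(1) + C(0) = 1 + 1 + 1 = 3
C(3) = 1 + C(2) + C(1) = 1 + 3 + 1 = 5
C(4) = 1 + C(3) + C(2) = 1 + 5 + 3 = 9
C(5) = 1 + C(4) + C(3) = 1 + 9 + 5 = 15
C(6) = 1 + C(5) + C(4) = 1 + 15 + 9 = 25
C(7) = 1 + C(6) + C(5) = 1 + 25 + 15 = 41
C(8) = 1 + C(7) + C(6) = 1 + 41 + 25 = 67
C(9) = 1 + C(8) + C(7) = 1 + 67 + 41 = 109
C(10) = 1 + C(9) + C(8) = 1 + 109 + 67 = 177
C(11) = 1 + C(10) + C(9) = 1 + 177 + 109 = 287
C(12) = 1 + C(11) + C(10) = 1 + 287 + 177 = 465
C(13) = 1 + C(12) + C(11) = 1 + 465 + 287 = 753
C(14) = 1 + C(13) + C(12) = 1 + 753 + 465 = 1219
C(15) = 1 + C(14) + C(13) = 1 + 1219 + 753 = 1973

1973


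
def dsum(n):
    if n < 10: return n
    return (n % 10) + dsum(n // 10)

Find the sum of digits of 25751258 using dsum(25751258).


dsum(25751258) = 8 + dsum(2575125)
dsum(2575125) = 5 + dsum(257512)
dsum(257512) = 2 + dsum(25751)
dsum(25751) = 1 + dsum(2575)
dsum(2575) = 5 + dsum(257)
dsum(257) = 7 + dsum(25)
dsum(25) = 5 + dsum(2)
dsum(2) = 2  (base case)
Total: 8 + 5 + 2 + 1 + 5 + 7 + 5 + 2 = 35

35


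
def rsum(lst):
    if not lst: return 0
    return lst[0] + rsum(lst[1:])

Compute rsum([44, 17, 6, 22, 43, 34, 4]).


rsum([44, 17, 6, 22, 43, 34, 4]) = 44 + rsum([17, 6, 22, 43, 34, 4])
rsum([17, 6, 22, 43, 34, 4]) = 17 + rsum([6, 22, 43, 34, 4])
rsum([6, 22, 43, 34, 4]) = 6 + rsum([22, 43, 34, 4])
rsum([22, 43, 34, 4]) = 22 + rsum([43, 34, 4])
rsum([43, 34, 4]) = 43 + rsum([34, 4])
rsum([34, 4]) = 34 + rsum([4])
rsum([4]) = 4 + rsum([])
rsum([]) = 0  (base case)
Total: 44 + 17 + 6 + 22 + 43 + 34 + 4 + 0 = 170

170


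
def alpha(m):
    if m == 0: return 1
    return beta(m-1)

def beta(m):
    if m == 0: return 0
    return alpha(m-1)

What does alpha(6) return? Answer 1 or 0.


alpha(6) = beta(5)
beta(5) = alpha(4)
alpha(4) = beta(3)
beta(3) = alpha(2)
alpha(2) = beta(1)
beta(1) = alpha(0)
alpha(0) = 1  (base case)
Result: 1

1


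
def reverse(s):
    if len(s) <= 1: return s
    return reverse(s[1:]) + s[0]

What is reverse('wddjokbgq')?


reverse('wddjokbgq') = reverse('ddjokbgq') + 'w'
reverse('ddjokbgq') = reverse('djokbgq') + 'd'
reverse('djokbgq') = reverse('jokbgq') + 'd'
reverse('jokbgq') = reverse('okbgq') + 'j'
reverse('okbgq') = reverse('kbgq') + 'o'
reverse('kbgq') = reverse('bgq') + 'k'
reverse('bgq') = reverse('gq') + 'b'
reverse('gq') = reverse('q') + 'g'
reverse('q') = 'q'  (base case)
Concatenating: 'q' + 'g' + 'b' + 'k' + 'o' + 'j' + 'd' + 'd' + 'w' = 'qgbkojddw'

qgbkojddw


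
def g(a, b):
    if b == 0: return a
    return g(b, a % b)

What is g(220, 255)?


g(220, 255) = g(255, 220)
g(255, 220) = g(220, 35)
g(220, 35) = g(35, 10)
g(35, 10) = g(10, 5)
g(10, 5) = g(5, 0)
g(5, 0) = 5  (base case)

5


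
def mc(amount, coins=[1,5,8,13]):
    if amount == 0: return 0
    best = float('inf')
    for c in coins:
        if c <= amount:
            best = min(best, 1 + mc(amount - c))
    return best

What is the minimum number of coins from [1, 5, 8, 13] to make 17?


Building up with DP:
mc(0) = 0
mc(1) = min(1+mc(0)=1+0=1) = 1
mc(2) = min(1+mc(1)=1+1=2) = 2
mc(3) = min(1+mc(2)=1+2=3) = 3
mc(4) = min(1+mc(3)=1+3=4) = 4
mc(5) = min(1+mc(4)=1+4=5, 1+mc(0)=1+0=1) = 1
mc(6) = min(1+mc(5)=1+1=2, 1+mc(1)=1+1=2) = 2
mc(7) = min(1+mc(6)=1+2=3, 1+mc(2)=1+2=3) = 3
mc(8) = min(1+mc(7)=1+3=4, 1+mc(3)=1+3=4, 1+mc(0)=1+0=1) = 1
mc(9) = min(1+mc(8)=1+1=2, 1+mc(4)=1+4=5, 1+mc(1)=1+1=2) = 2
mc(10) = min(1+mc(9)=1+2=3, 1+mc(5)=1+1=2, 1+mc(2)=1+2=3) = 2
mc(11) = min(1+mc(10)=1+2=3, 1+mc(6)=1+2=3, 1+mc(3)=1+3=4) = 3
mc(12) = min(1+mc(11)=1+3=4, 1+mc(7)=1+3=4, 1+mc(4)=1+4=5) = 4
mc(13) = min(1+mc(12)=1+4=5, 1+mc(8)=1+1=2, 1+mc(5)=1+1=2, 1+mc(0)=1+0=1) = 1
mc(14) = min(1+mc(13)=1+1=2, 1+mc(9)=1+2=3, 1+mc(6)=1+2=3, 1+mc(1)=1+1=2) = 2
mc(15) = min(1+mc(14)=1+2=3, 1+mc(10)=1+2=3, 1+mc(7)=1+3=4, 1+mc(2)=1+2=3) = 3
mc(16) = min(1+mc(15)=1+3=4, 1+mc(11)=1+3=4, 1+mc(8)=1+1=2, 1+mc(3)=1+3=4) = 2
mc(17) = min(1+mc(16)=1+2=3, 1+mc(12)=1+4=5, 1+mc(9)=1+2=3, 1+mc(4)=1+4=5) = 3

3


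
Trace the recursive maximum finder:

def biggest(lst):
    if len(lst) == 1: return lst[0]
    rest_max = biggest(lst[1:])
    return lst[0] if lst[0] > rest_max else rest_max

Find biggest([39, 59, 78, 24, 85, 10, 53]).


biggest([39, 59, 78, 24, 85, 10, 53]): compare 39 with biggest([59, 78, 24, 85, 10, 53])
biggest([59, 78, 24, 85, 10, 53]): compare 59 with biggest([78, 24, 85, 10, 53])
biggest([78, 24, 85, 10, 53]): compare 78 with biggest([24, 85, 10, 53])
biggest([24, 85, 10, 53]): compare 24 with biggest([85, 10, 53])
biggest([85, 10, 53]): compare 85 with biggest([10, 53])
biggest([10, 53]): compare 10 with biggest([53])
biggest([53]) = 53  (base case)
Compare 10 with 53 -> 53
Compare 85 with 53 -> 85
Compare 24 with 85 -> 85
Compare 78 with 85 -> 85
Compare 59 with 85 -> 85
Compare 39 with 85 -> 85

85


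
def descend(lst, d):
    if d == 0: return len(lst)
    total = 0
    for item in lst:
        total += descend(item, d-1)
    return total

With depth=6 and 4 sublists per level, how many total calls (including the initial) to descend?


At depth 0 (root): 1 call
At depth 1: each of 1 parents calls descend on 4 children = 4 calls
At depth 2: each of 4 parents calls descend on 4 children = 16 calls
At depth 3: each of 16 parents calls descend on 4 children = 64 calls
At depth 4: each of 64 parents calls descend on 4 children = 256 calls
At depth 5: each of 256 parents calls descend on 4 children = 1024 calls
At depth 6: each of 1024 parents calls descend on 4 children = 4096 calls
Total: 1 + 4 + 16 + 64 + 256 + 1024 + 4096 = 5461

5461


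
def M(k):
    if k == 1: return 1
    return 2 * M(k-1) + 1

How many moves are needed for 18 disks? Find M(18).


M(18) = 2 * M(17) + 1
M(17) = 2 * M(16) + 1
M(16) = 2 * M(15) + 1
M(15) = 2 * M(14) + 1
M(14) = 2 * M(13) + 1
M(13) = 2 * M(12) + 1
M(12) = 2 * M(11) + 1
M(11) = 2 * M(10) + 1
M(10) = 2 * M(9) + 1
M(9) = 2 * M(8) + 1
M(8) = 2 * M(7) + 1
M(7) = 2 * M(6) + 1
M(6) = 2 * M(5) + 1
M(5) = 2 * M(4) + 1
M(4) = 2 * M(3) + 1
M(3) = 2 * M(2) + 1
M(2) = 2 * M(1) + 1
M(1) = 1  (base case)
M(2) = 2 * 1 + 1 = 3
M(3) = 2 * 3 + 1 = 7
M(4) = 2 * 7 + 1 = 15
M(5) = 2 * 15 + 1 = 31
M(6) = 2 * 31 + 1 = 63
M(7) = 2 * 63 + 1 = 127
M(8) = 2 * 127 + 1 = 255
M(9) = 2 * 255 + 1 = 511
M(10) = 2 * 511 + 1 = 1023
M(11) = 2 * 1023 + 1 = 2047
M(12) = 2 * 2047 + 1 = 4095
M(13) = 2 * 4095 + 1 = 8191
M(14) = 2 * 8191 + 1 = 16383
M(15) = 2 * 16383 + 1 = 32767
M(16) = 2 * 32767 + 1 = 65535
M(17) = 2 * 65535 + 1 = 131071
M(18) = 2 * 131071 + 1 = 262143

262143


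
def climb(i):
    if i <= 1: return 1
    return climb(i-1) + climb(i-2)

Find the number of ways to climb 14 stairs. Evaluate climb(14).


Building up from base cases:
climb(0) = 1
climb(1) = 1
climb(2) = climb(1) + climb(0) = 1 + 1 = 2
climb(3) = climb(2) + climb(1) = 2 + 1 = 3
climb(4) = climb(3) + climb(2) = 3 + 2 = 5
climb(5) = climb(4) + climb(3) = 5 + 3 = 8
climb(6) = climb(5) + climb(4) = 8 + 5 = 13
climb(7) = climb(6) + climb(5) = 13 + 8 = 21
climb(8) = climb(7) + climb(6) = 21 + 13 = 34
climb(9) = climb(8) + climb(7) = 34 + 21 = 55
climb(10) = climb(9) + climb(8) = 55 + 34 = 89
climb(11) = climb(10) + climb(9) = 89 + 55 = 144
climb(12) = climb(11) + climb(10) = 144 + 89 = 233
climb(13) = climb(12) + climb(11) = 233 + 144 = 377
climb(14) = climb(13) + climb(12) = 377 + 233 = 610

610


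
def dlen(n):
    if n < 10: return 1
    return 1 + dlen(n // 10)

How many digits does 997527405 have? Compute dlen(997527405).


dlen(997527405) = 1 + dlen(99752740)
dlen(99752740) = 1 + dlen(9975274)
dlen(9975274) = 1 + dlen(997527)
dlen(997527) = 1 + dlen(99752)
dlen(99752) = 1 + dlen(9975)
dlen(9975) = 1 + dlen(997)
dlen(997) = 1 + dlen(99)
dlen(99) = 1 + dlen(9)
dlen(9) = 1  (base case: 9 < 10)
Unwinding: 1 + 1 + 1 + 1 + 1 + 1 + 1 + 1 + 1 = 9

9


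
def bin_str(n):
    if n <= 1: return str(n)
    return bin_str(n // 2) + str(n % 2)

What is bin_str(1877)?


bin_str(1877) = bin_str(938) + '1'
bin_str(938) = bin_str(469) + '0'
bin_str(469) = bin_str(234) + '1'
bin_str(234) = bin_str(117) + '0'
bin_str(117) = bin_str(58) + '1'
bin_str(58) = bin_str(29) + '0'
bin_str(29) = bin_str(14) + '1'
bin_str(14) = bin_str(7) + '0'
bin_str(7) = bin_str(3) + '1'
bin_str(3) = bin_str(1) + '1'
bin_str(1) = '1'  (base case)
Concatenating: '1' + '1' + '1' + '0' + '1' + '0' + '1' + '0' + '1' + '0' + '1' = '11101010101'

11101010101


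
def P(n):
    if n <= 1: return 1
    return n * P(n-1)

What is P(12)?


P(12)
= 12 * P(11)
= 12 * 11 * P(10)
= 12 * 11 * 10 * P(9)
= 12 * 11 * 10 * 9 * P(8)
= 12 * 11 * 10 * 9 * 8 * P(7)
= 12 * 11 * 10 * 9 * 8 * 7 * P(6)
= 12 * 11 * 10 * 9 * 8 * 7 * 6 * P(5)
= 12 * 11 * 10 * 9 * 8 * 7 * 6 * 5 * P(4)
= 12 * 11 * 10 * 9 * 8 * 7 * 6 * 5 * 4 * P(3)
= 12 * 11 * 10 * 9 * 8 * 7 * 6 * 5 * 4 * 3 * P(2)
= 12 * 11 * 10 * 9 * 8 * 7 * 6 * 5 * 4 * 3 * 2 * P(1)
= 12 * 11 * 10 * 9 * 8 * 7 * 6 * 5 * 4 * 3 * 2 * 1
= 479001600

479001600


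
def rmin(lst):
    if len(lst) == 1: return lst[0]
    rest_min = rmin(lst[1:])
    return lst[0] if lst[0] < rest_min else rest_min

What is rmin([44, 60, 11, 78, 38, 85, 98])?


rmin([44, 60, 11, 78, 38, 85, 98]): compare 44 with rmin([60, 11, 78, 38, 85, 98])
rmin([60, 11, 78, 38, 85, 98]): compare 60 with rmin([11, 78, 38, 85, 98])
rmin([11, 78, 38, 85, 98]): compare 11 with rmin([78, 38, 85, 98])
rmin([78, 38, 85, 98]): compare 78 with rmin([38, 85, 98])
rmin([38, 85, 98]): compare 38 with rmin([85, 98])
rmin([85, 98]): compare 85 with rmin([98])
rmin([98]) = 98  (base case)
Compare 85 with 98 -> 85
Compare 38 with 85 -> 38
Compare 78 with 38 -> 38
Compare 11 with 38 -> 11
Compare 60 with 11 -> 11
Compare 44 with 11 -> 11

11


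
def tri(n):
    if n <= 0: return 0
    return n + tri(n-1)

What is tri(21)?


tri(21)
= 21 + 20 + 19 + 18 + 17 + 16 + 15 + 14 + 13 + 12 + 11 + 10 + 9 + 8 + 7 + 6 + 5 + 4 + 3 + 2 + 1 + tri(0)
= 21 + 20 + 19 + 18 + 17 + 16 + 15 + 14 + 13 + 12 + 11 + 10 + 9 + 8 + 7 + 6 + 5 + 4 + 3 + 2 + 1 + 0
= 231

231


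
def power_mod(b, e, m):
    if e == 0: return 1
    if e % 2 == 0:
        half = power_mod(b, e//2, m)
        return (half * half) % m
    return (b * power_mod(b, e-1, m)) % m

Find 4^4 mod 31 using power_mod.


power_mod(4, 4, 31): e is even, compute power_mod(4, 2, 31)
  power_mod(4, 2, 31): e is even, compute power_mod(4, 1, 31)
    power_mod(4, 1, 31): e is odd, compute power_mod(4, 0, 31)
      power_mod(4, 0, 31) = 1
    (4 * 1) % 31 = 4
  half=4, (4*4) % 31 = 16
half=16, (16*16) % 31 = 8

8


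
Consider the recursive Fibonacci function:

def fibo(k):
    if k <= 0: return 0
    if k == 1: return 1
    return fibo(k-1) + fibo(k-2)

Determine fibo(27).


Computing fibo(27) bottom-up:
fibo(0) = 0
fibo(1) = 1
fibo(2) = fibo(1) + fibo(0) = 1 + 0 = 1
fibo(3) = fibo(2) + fibo(1) = 1 + 1 = 2
fibo(4) = fibo(3) + fibo(2) = 2 + 1 = 3
fibo(5) = fibo(4) + fibo(3) = 3 + 2 = 5
fibo(6) = fibo(5) + fibo(4) = 5 + 3 = 8
fibo(7) = fibo(6) + fibo(5) = 8 + 5 = 13
fibo(8) = fibo(7) + fibo(6) = 13 + 8 = 21
fibo(9) = fibo(8) + fibo(7) = 21 + 13 = 34
fibo(10) = fibo(9) + fibo(8) = 34 + 21 = 55
fibo(11) = fibo(10) + fibo(9) = 55 + 34 = 89
fibo(12) = fibo(11) + fibo(10) = 89 + 55 = 144
fibo(13) = fibo(12) + fibo(11) = 144 + 89 = 233
fibo(14) = fibo(13) + fibo(12) = 233 + 144 = 377
fibo(15) = fibo(14) + fibo(13) = 377 + 233 = 610
fibo(16) = fibo(15) + fibo(14) = 610 + 377 = 987
fibo(17) = fibo(16) + fibo(15) = 987 + 610 = 1597
fibo(18) = fibo(17) + fibo(16) = 1597 + 987 = 2584
fibo(19) = fibo(18) + fibo(17) = 2584 + 1597 = 4181
fibo(20) = fibo(19) + fibo(18) = 4181 + 2584 = 6765
fibo(21) = fibo(20) + fibo(19) = 6765 + 4181 = 10946
fibo(22) = fibo(21) + fibo(20) = 10946 + 6765 = 17711
fibo(23) = fibo(22) + fibo(21) = 17711 + 10946 = 28657
fibo(24) = fibo(23) + fibo(22) = 28657 + 17711 = 46368
fibo(25) = fibo(24) + fibo(23) = 46368 + 28657 = 75025
fibo(26) = fibo(25) + fibo(24) = 75025 + 46368 = 121393
fibo(27) = fibo(26) + fibo(25) = 121393 + 75025 = 196418

196418


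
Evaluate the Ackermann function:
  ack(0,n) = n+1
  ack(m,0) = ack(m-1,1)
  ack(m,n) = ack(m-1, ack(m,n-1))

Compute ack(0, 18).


ack(0, 18) = 19
Result: ack(0, 18) = 19

19


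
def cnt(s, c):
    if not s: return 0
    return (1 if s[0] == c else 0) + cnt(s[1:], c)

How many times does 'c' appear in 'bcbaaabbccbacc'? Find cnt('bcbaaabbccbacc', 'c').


s[0]='b' != 'c' -> 0
s[0]='c' == 'c' -> 1
s[0]='b' != 'c' -> 0
s[0]='a' != 'c' -> 0
s[0]='a' != 'c' -> 0
s[0]='a' != 'c' -> 0
s[0]='b' != 'c' -> 0
s[0]='b' != 'c' -> 0
s[0]='c' == 'c' -> 1
s[0]='c' == 'c' -> 1
s[0]='b' != 'c' -> 0
s[0]='a' != 'c' -> 0
s[0]='c' == 'c' -> 1
s[0]='c' == 'c' -> 1
Sum: 0 + 1 + 0 + 0 + 0 + 0 + 0 + 0 + 1 + 1 + 0 + 0 + 1 + 1 = 5

5


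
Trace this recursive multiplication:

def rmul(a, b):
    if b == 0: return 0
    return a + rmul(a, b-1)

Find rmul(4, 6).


rmul(4, 6) = 4 + rmul(4, 5)
rmul(4, 5) = 4 + rmul(4, 4)
rmul(4, 4) = 4 + rmul(4, 3)
rmul(4, 3) = 4 + rmul(4, 2)
rmul(4, 2) = 4 + rmul(4, 1)
rmul(4, 1) = 4 + rmul(4, 0)
rmul(4, 0) = 0  (base case)
Total: 4 + 4 + 4 + 4 + 4 + 4 + 0 = 24

24


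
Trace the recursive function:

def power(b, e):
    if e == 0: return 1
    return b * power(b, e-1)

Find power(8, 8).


power(8, 8)
= 8 * power(8, 7)
= 8 * 8 * power(8, 6)
= 8 * 8 * 8 * power(8, 5)
= 8 * 8 * 8 * 8 * power(8, 4)
= 8 * 8 * 8 * 8 * 8 * power(8, 3)
= 8 * 8 * 8 * 8 * 8 * 8 * power(8, 2)
= 8 * 8 * 8 * 8 * 8 * 8 * 8 * power(8, 1)
= 8 * 8 * 8 * 8 * 8 * 8 * 8 * 8 * power(8, 0)
= 8 * 8 * 8 * 8 * 8 * 8 * 8 * 8 * 1
= 16777216

16777216


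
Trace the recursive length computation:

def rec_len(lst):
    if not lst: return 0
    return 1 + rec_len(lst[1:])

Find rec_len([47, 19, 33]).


rec_len([47, 19, 33]) = 1 + rec_len([19, 33])
rec_len([19, 33]) = 1 + rec_len([33])
rec_len([33]) = 1 + rec_len([])
rec_len([]) = 0  (base case)
Unwinding: 1 + 1 + 1 + 0 = 3

3


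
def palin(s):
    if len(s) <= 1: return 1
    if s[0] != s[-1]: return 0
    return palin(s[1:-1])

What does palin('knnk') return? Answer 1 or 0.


palin('knnk'): s[0]='k' == s[-1]='k' -> check palin('nn')
palin('nn'): s[0]='n' == s[-1]='n' -> check palin('')
palin(''): len <= 1 -> return 1  (base case)
Result: 1 (palindrome)

1


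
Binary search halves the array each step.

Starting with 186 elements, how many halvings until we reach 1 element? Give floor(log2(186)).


186 / 2 = 93
93 / 2 = 46
46 / 2 = 23
23 / 2 = 11
11 / 2 = 5
5 / 2 = 2
2 / 2 = 1
Reached 1 after 7 halvings

7


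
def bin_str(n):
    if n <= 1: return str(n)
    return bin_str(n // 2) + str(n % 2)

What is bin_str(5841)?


bin_str(5841) = bin_str(2920) + '1'
bin_str(2920) = bin_str(1460) + '0'
bin_str(1460) = bin_str(730) + '0'
bin_str(730) = bin_str(365) + '0'
bin_str(365) = bin_str(182) + '1'
bin_str(182) = bin_str(91) + '0'
bin_str(91) = bin_str(45) + '1'
bin_str(45) = bin_str(22) + '1'
bin_str(22) = bin_str(11) + '0'
bin_str(11) = bin_str(5) + '1'
bin_str(5) = bin_str(2) + '1'
bin_str(2) = bin_str(1) + '0'
bin_str(1) = '1'  (base case)
Concatenating: '1' + '0' + '1' + '1' + '0' + '1' + '1' + '0' + '1' + '0' + '0' + '0' + '1' = '1011011010001'

1011011010001


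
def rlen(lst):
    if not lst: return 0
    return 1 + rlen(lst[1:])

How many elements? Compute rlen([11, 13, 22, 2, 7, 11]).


rlen([11, 13, 22, 2, 7, 11]) = 1 + rlen([13, 22, 2, 7, 11])
rlen([13, 22, 2, 7, 11]) = 1 + rlen([22, 2, 7, 11])
rlen([22, 2, 7, 11]) = 1 + rlen([2, 7, 11])
rlen([2, 7, 11]) = 1 + rlen([7, 11])
rlen([7, 11]) = 1 + rlen([11])
rlen([11]) = 1 + rlen([])
rlen([]) = 0  (base case)
Unwinding: 1 + 1 + 1 + 1 + 1 + 1 + 0 = 6

6


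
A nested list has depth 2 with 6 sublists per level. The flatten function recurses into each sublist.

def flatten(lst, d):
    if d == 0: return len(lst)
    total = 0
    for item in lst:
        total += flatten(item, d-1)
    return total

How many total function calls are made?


At depth 0 (root): 1 call
At depth 1: each of 1 parents calls flatten on 6 children = 6 calls
At depth 2: each of 6 parents calls flatten on 6 children = 36 calls
Total: 1 + 6 + 36 = 43

43


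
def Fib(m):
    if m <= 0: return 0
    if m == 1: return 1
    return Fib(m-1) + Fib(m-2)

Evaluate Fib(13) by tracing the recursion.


Computing Fib(13) bottom-up:
Fib(0) = 0
Fib(1) = 1
Fib(2) = Fib(1) + Fib(0) = 1 + 0 = 1
Fib(3) = Fib(2) + Fib(1) = 1 + 1 = 2
Fib(4) = Fib(3) + Fib(2) = 2 + 1 = 3
Fib(5) = Fib(4) + Fib(3) = 3 + 2 = 5
Fib(6) = Fib(5) + Fib(4) = 5 + 3 = 8
Fib(7) = Fib(6) + Fib(5) = 8 + 5 = 13
Fib(8) = Fib(7) + Fib(6) = 13 + 8 = 21
Fib(9) = Fib(8) + Fib(7) = 21 + 13 = 34
Fib(10) = Fib(9) + Fib(8) = 34 + 21 = 55
Fib(11) = Fib(10) + Fib(9) = 55 + 34 = 89
Fib(12) = Fib(11) + Fib(10) = 89 + 55 = 144
Fib(13) = Fib(12) + Fib(11) = 144 + 89 = 233

233


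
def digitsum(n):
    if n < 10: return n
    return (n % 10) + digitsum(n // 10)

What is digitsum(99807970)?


digitsum(99807970) = 0 + digitsum(9980797)
digitsum(9980797) = 7 + digitsum(998079)
digitsum(998079) = 9 + digitsum(99807)
digitsum(99807) = 7 + digitsum(9980)
digitsum(9980) = 0 + digitsum(998)
digitsum(998) = 8 + digitsum(99)
digitsum(99) = 9 + digitsum(9)
digitsum(9) = 9  (base case)
Total: 0 + 7 + 9 + 7 + 0 + 8 + 9 + 9 = 49

49


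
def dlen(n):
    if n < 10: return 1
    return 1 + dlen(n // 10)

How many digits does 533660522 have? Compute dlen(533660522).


dlen(533660522) = 1 + dlen(53366052)
dlen(53366052) = 1 + dlen(5336605)
dlen(5336605) = 1 + dlen(533660)
dlen(533660) = 1 + dlen(53366)
dlen(53366) = 1 + dlen(5336)
dlen(5336) = 1 + dlen(533)
dlen(533) = 1 + dlen(53)
dlen(53) = 1 + dlen(5)
dlen(5) = 1  (base case: 5 < 10)
Unwinding: 1 + 1 + 1 + 1 + 1 + 1 + 1 + 1 + 1 = 9

9


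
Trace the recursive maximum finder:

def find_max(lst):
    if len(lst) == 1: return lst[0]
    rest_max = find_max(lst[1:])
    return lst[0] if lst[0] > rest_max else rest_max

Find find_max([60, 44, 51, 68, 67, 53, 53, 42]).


find_max([60, 44, 51, 68, 67, 53, 53, 42]): compare 60 with find_max([44, 51, 68, 67, 53, 53, 42])
find_max([44, 51, 68, 67, 53, 53, 42]): compare 44 with find_max([51, 68, 67, 53, 53, 42])
find_max([51, 68, 67, 53, 53, 42]): compare 51 with find_max([68, 67, 53, 53, 42])
find_max([68, 67, 53, 53, 42]): compare 68 with find_max([67, 53, 53, 42])
find_max([67, 53, 53, 42]): compare 67 with find_max([53, 53, 42])
find_max([53, 53, 42]): compare 53 with find_max([53, 42])
find_max([53, 42]): compare 53 with find_max([42])
find_max([42]) = 42  (base case)
Compare 53 with 42 -> 53
Compare 53 with 53 -> 53
Compare 67 with 53 -> 67
Compare 68 with 67 -> 68
Compare 51 with 68 -> 68
Compare 44 with 68 -> 68
Compare 60 with 68 -> 68

68


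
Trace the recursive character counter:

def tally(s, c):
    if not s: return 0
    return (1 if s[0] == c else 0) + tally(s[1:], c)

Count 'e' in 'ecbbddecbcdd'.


s[0]='e' == 'e' -> 1
s[0]='c' != 'e' -> 0
s[0]='b' != 'e' -> 0
s[0]='b' != 'e' -> 0
s[0]='d' != 'e' -> 0
s[0]='d' != 'e' -> 0
s[0]='e' == 'e' -> 1
s[0]='c' != 'e' -> 0
s[0]='b' != 'e' -> 0
s[0]='c' != 'e' -> 0
s[0]='d' != 'e' -> 0
s[0]='d' != 'e' -> 0
Sum: 1 + 0 + 0 + 0 + 0 + 0 + 1 + 0 + 0 + 0 + 0 + 0 = 2

2


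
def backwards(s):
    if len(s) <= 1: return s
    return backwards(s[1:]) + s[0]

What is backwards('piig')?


backwards('piig') = backwards('iig') + 'p'
backwards('iig') = backwards('ig') + 'i'
backwards('ig') = backwards('g') + 'i'
backwards('g') = 'g'  (base case)
Concatenating: 'g' + 'i' + 'i' + 'p' = 'giip'

giip


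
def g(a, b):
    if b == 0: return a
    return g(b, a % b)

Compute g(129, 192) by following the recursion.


g(129, 192) = g(192, 129)
g(192, 129) = g(129, 63)
g(129, 63) = g(63, 3)
g(63, 3) = g(3, 0)
g(3, 0) = 3  (base case)

3


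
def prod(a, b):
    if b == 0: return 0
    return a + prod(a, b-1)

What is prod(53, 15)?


prod(53, 15) = 53 + prod(53, 14)
prod(53, 14) = 53 + prod(53, 13)
prod(53, 13) = 53 + prod(53, 12)
prod(53, 12) = 53 + prod(53, 11)
prod(53, 11) = 53 + prod(53, 10)
prod(53, 10) = 53 + prod(53, 9)
prod(53, 9) = 53 + prod(53, 8)
prod(53, 8) = 53 + prod(53, 7)
prod(53, 7) = 53 + prod(53, 6)
prod(53, 6) = 53 + prod(53, 5)
prod(53, 5) = 53 + prod(53, 4)
prod(53, 4) = 53 + prod(53, 3)
prod(53, 3) = 53 + prod(53, 2)
prod(53, 2) = 53 + prod(53, 1)
prod(53, 1) = 53 + prod(53, 0)
prod(53, 0) = 0  (base case)
Total: 53 + 53 + 53 + 53 + 53 + 53 + 53 + 53 + 53 + 53 + 53 + 53 + 53 + 53 + 53 + 0 = 795

795


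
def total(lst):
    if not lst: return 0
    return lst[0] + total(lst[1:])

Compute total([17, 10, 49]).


total([17, 10, 49]) = 17 + total([10, 49])
total([10, 49]) = 10 + total([49])
total([49]) = 49 + total([])
total([]) = 0  (base case)
Total: 17 + 10 + 49 + 0 = 76

76


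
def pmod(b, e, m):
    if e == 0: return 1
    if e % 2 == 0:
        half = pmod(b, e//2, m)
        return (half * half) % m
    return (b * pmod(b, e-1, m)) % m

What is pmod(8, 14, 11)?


pmod(8, 14, 11): e is even, compute pmod(8, 7, 11)
  pmod(8, 7, 11): e is odd, compute pmod(8, 6, 11)
    pmod(8, 6, 11): e is even, compute pmod(8, 3, 11)
      pmod(8, 3, 11): e is odd, compute pmod(8, 2, 11)
        pmod(8, 2, 11): e is even, compute pmod(8, 1, 11)
          pmod(8, 1, 11): e is odd, compute pmod(8, 0, 11)
          pmod(8, 0, 11) = 1
          (8 * 1) % 11 = 8
        half=8, (8*8) % 11 = 9
      (8 * 9) % 11 = 6
    half=6, (6*6) % 11 = 3
  (8 * 3) % 11 = 2
half=2, (2*2) % 11 = 4

4


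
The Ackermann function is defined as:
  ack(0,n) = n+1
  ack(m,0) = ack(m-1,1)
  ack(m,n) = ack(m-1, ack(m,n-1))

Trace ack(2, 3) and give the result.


ack(2, 3) = ack(1, ack(2, 2))
  ack(2, 2) = ack(1, ack(2, 1))
    ack(2, 1) = ack(1, ack(2, 0))
      ack(2, 0) = ack(1, 1)
        ack(1, 1) = ack(0, ack(1, 0))
          ack(1, 0) = ack(0, 1)
          ack(0, 1) = 2
          = ack(0, 2)
          ack(0, 2) = 3
      = ack(1, 3)
      ack(1, 3) = ack(0, ack(1, 2))
        ack(1, 2) = ack(0, ack(1, 1))
          ack(1, 1) = ack(0, ack(1, 0))
          ack(1, 0) = ack(0, 1)
          ack(0, 1) = 2
            = ack(0, 2)
          ack(0, 2) = 3
          = ack(0, 3)
          ack(0, 3) = 4
        = ack(0, 4)
        ack(0, 4) = 5
    = ack(1, 5)
    ack(1, 5) = ack(0, ack(1, 4))
      ack(1, 4) = ack(0, ack(1, 3))
        ack(1, 3) = ack(0, ack(1, 2))
... (trace truncated)
Result: ack(2, 3) = 9

9


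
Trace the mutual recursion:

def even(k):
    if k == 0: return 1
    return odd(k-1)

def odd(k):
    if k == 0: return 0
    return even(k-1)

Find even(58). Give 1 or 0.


even(58) = odd(57)
odd(57) = even(56)
even(56) = odd(55)
odd(55) = even(54)
even(54) = odd(53)
odd(53) = even(52)
even(52) = odd(51)
odd(51) = even(50)
even(50) = odd(49)
odd(49) = even(48)
even(48) = odd(47)
odd(47) = even(46)
even(46) = odd(45)
odd(45) = even(44)
even(44) = odd(43)
odd(43) = even(42)
even(42) = odd(41)
odd(41) = even(40)
even(40) = odd(39)
odd(39) = even(38)
even(38) = odd(37)
odd(37) = even(36)
even(36) = odd(35)
odd(35) = even(34)
even(34) = odd(33)
odd(33) = even(32)
even(32) = odd(31)
odd(31) = even(30)
even(30) = odd(29)
odd(29) = even(28)
even(28) = odd(27)
odd(27) = even(26)
even(26) = odd(25)
odd(25) = even(24)
even(24) = odd(23)
odd(23) = even(22)
even(22) = odd(21)
odd(21) = even(20)
even(20) = odd(19)
odd(19) = even(18)
even(18) = odd(17)
odd(17) = even(16)
even(16) = odd(15)
odd(15) = even(14)
even(14) = odd(13)
odd(13) = even(12)
even(12) = odd(11)
odd(11) = even(10)
even(10) = odd(9)
odd(9) = even(8)
even(8) = odd(7)
odd(7) = even(6)
even(6) = odd(5)
odd(5) = even(4)
even(4) = odd(3)
odd(3) = even(2)
even(2) = odd(1)
odd(1) = even(0)
even(0) = 1  (base case)
Result: 1

1


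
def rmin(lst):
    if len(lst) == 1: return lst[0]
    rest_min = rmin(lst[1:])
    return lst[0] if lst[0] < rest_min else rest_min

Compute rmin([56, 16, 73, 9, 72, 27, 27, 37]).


rmin([56, 16, 73, 9, 72, 27, 27, 37]): compare 56 with rmin([16, 73, 9, 72, 27, 27, 37])
rmin([16, 73, 9, 72, 27, 27, 37]): compare 16 with rmin([73, 9, 72, 27, 27, 37])
rmin([73, 9, 72, 27, 27, 37]): compare 73 with rmin([9, 72, 27, 27, 37])
rmin([9, 72, 27, 27, 37]): compare 9 with rmin([72, 27, 27, 37])
rmin([72, 27, 27, 37]): compare 72 with rmin([27, 27, 37])
rmin([27, 27, 37]): compare 27 with rmin([27, 37])
rmin([27, 37]): compare 27 with rmin([37])
rmin([37]) = 37  (base case)
Compare 27 with 37 -> 27
Compare 27 with 27 -> 27
Compare 72 with 27 -> 27
Compare 9 with 27 -> 9
Compare 73 with 9 -> 9
Compare 16 with 9 -> 9
Compare 56 with 9 -> 9

9


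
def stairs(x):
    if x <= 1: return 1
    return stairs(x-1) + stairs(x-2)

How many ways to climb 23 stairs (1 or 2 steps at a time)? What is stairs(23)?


Building up from base cases:
stairs(0) = 1
stairs(1) = 1
stairs(2) = stairs(1) + stairs(0) = 1 + 1 = 2
stairs(3) = stairs(2) + stairs(1) = 2 + 1 = 3
stairs(4) = stairs(3) + stairs(2) = 3 + 2 = 5
stairs(5) = stairs(4) + stairs(3) = 5 + 3 = 8
stairs(6) = stairs(5) + stairs(4) = 8 + 5 = 13
stairs(7) = stairs(6) + stairs(5) = 13 + 8 = 21
stairs(8) = stairs(7) + stairs(6) = 21 + 13 = 34
stairs(9) = stairs(8) + stairs(7) = 34 + 21 = 55
stairs(10) = stairs(9) + stairs(8) = 55 + 34 = 89
stairs(11) = stairs(10) + stairs(9) = 89 + 55 = 144
stairs(12) = stairs(11) + stairs(10) = 144 + 89 = 233
stairs(13) = stairs(12) + stairs(11) = 233 + 144 = 377
stairs(14) = stairs(13) + stairs(12) = 377 + 233 = 610
stairs(15) = stairs(14) + stairs(13) = 610 + 377 = 987
stairs(16) = stairs(15) + stairs(14) = 987 + 610 = 1597
stairs(17) = stairs(16) + stairs(15) = 1597 + 987 = 2584
stairs(18) = stairs(17) + stairs(16) = 2584 + 1597 = 4181
stairs(19) = stairs(18) + stairs(17) = 4181 + 2584 = 6765
stairs(20) = stairs(19) + stairs(18) = 6765 + 4181 = 10946
stairs(21) = stairs(20) + stairs(19) = 10946 + 6765 = 17711
stairs(22) = stairs(21) + stairs(20) = 17711 + 10946 = 28657
stairs(23) = stairs(22) + stairs(21) = 28657 + 17711 = 46368

46368


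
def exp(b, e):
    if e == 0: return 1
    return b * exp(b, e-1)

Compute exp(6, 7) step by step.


exp(6, 7)
= 6 * exp(6, 6)
= 6 * 6 * exp(6, 5)
= 6 * 6 * 6 * exp(6, 4)
= 6 * 6 * 6 * 6 * exp(6, 3)
= 6 * 6 * 6 * 6 * 6 * exp(6, 2)
= 6 * 6 * 6 * 6 * 6 * 6 * exp(6, 1)
= 6 * 6 * 6 * 6 * 6 * 6 * 6 * exp(6, 0)
= 6 * 6 * 6 * 6 * 6 * 6 * 6 * 1
= 279936

279936


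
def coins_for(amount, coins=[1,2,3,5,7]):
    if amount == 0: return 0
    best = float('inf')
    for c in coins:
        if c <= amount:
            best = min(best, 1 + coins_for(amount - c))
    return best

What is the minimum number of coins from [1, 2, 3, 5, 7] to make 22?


Building up with DP:
coins_for(0) = 0
coins_for(1) = min(1+coins_for(0)=1+0=1) = 1
coins_for(2) = min(1+coins_for(1)=1+1=2, 1+coins_for(0)=1+0=1) = 1
coins_for(3) = min(1+coins_for(2)=1+1=2, 1+coins_for(1)=1+1=2, 1+coins_for(0)=1+0=1) = 1
coins_for(4) = min(1+coins_for(3)=1+1=2, 1+coins_for(2)=1+1=2, 1+coins_for(1)=1+1=2) = 2
coins_for(5) = min(1+coins_for(4)=1+2=3, 1+coins_for(3)=1+1=2, 1+coins_for(2)=1+1=2, 1+coins_for(0)=1+0=1) = 1
coins_for(6) = min(1+coins_for(5)=1+1=2, 1+coins_for(4)=1+2=3, 1+coins_for(3)=1+1=2, 1+coins_for(1)=1+1=2) = 2
coins_for(7) = min(1+coins_for(6)=1+2=3, 1+coins_for(5)=1+1=2, 1+coins_for(4)=1+2=3, 1+coins_for(2)=1+1=2, 1+coins_for(0)=1+0=1) = 1
coins_for(8) = min(1+coins_for(7)=1+1=2, 1+coins_for(6)=1+2=3, 1+coins_for(5)=1+1=2, 1+coins_for(3)=1+1=2, 1+coins_for(1)=1+1=2) = 2
coins_for(9) = min(1+coins_for(8)=1+2=3, 1+coins_for(7)=1+1=2, 1+coins_for(6)=1+2=3, 1+coins_for(4)=1+2=3, 1+coins_for(2)=1+1=2) = 2
coins_for(10) = min(1+coins_for(9)=1+2=3, 1+coins_for(8)=1+2=3, 1+coins_for(7)=1+1=2, 1+coins_for(5)=1+1=2, 1+coins_for(3)=1+1=2) = 2
coins_for(11) = min(1+coins_for(10)=1+2=3, 1+coins_for(9)=1+2=3, 1+coins_for(8)=1+2=3, 1+coins_for(6)=1+2=3, 1+coins_for(4)=1+2=3) = 3
coins_for(12) = min(1+coins_for(11)=1+3=4, 1+coins_for(10)=1+2=3, 1+coins_for(9)=1+2=3, 1+coins_for(7)=1+1=2, 1+coins_for(5)=1+1=2) = 2
coins_for(13) = min(1+coins_for(12)=1+2=3, 1+coins_for(11)=1+3=4, 1+coins_for(10)=1+2=3, 1+coins_for(8)=1+2=3, 1+coins_for(6)=1+2=3) = 3
coins_for(14) = min(1+coins_for(13)=1+3=4, 1+coins_for(12)=1+2=3, 1+coins_for(11)=1+3=4, 1+coins_for(9)=1+2=3, 1+coins_for(7)=1+1=2) = 2
coins_for(15) = min(1+coins_for(14)=1+2=3, 1+coins_for(13)=1+3=4, 1+coins_for(12)=1+2=3, 1+coins_for(10)=1+2=3, 1+coins_for(8)=1+2=3) = 3
coins_for(16) = min(1+coins_for(15)=1+3=4, 1+coins_for(14)=1+2=3, 1+coins_for(13)=1+3=4, 1+coins_for(11)=1+3=4, 1+coins_for(9)=1+2=3) = 3
coins_for(17) = min(1+coins_for(16)=1+3=4, 1+coins_for(15)=1+3=4, 1+coins_for(14)=1+2=3, 1+coins_for(12)=1+2=3, 1+coins_for(10)=1+2=3) = 3
coins_for(18) = min(1+coins_for(17)=1+3=4, 1+coins_for(16)=1+3=4, 1+coins_for(15)=1+3=4, 1+coins_for(13)=1+3=4, 1+coins_for(11)=1+3=4) = 4
coins_for(19) = min(1+coins_for(18)=1+4=5, 1+coins_for(17)=1+3=4, 1+coins_for(16)=1+3=4, 1+coins_for(14)=1+2=3, 1+coins_for(12)=1+2=3) = 3
coins_for(20) = min(1+coins_for(19)=1+3=4, 1+coins_for(18)=1+4=5, 1+coins_for(17)=1+3=4, 1+coins_for(15)=1+3=4, 1+coins_for(13)=1+3=4) = 4
coins_for(21) = min(1+coins_for(20)=1+4=5, 1+coins_for(19)=1+3=4, 1+coins_for(18)=1+4=5, 1+coins_for(16)=1+3=4, 1+coins_for(14)=1+2=3) = 3
coins_for(22) = min(1+coins_for(21)=1+3=4, 1+coins_for(20)=1+4=5, 1+coins_for(19)=1+3=4, 1+coins_for(17)=1+3=4, 1+coins_for(15)=1+3=4) = 4

4
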